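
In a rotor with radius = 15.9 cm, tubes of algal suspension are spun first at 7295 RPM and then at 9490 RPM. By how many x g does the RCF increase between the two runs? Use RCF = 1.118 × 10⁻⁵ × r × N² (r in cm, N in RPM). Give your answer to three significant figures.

RCF₁ = 1.118 × 10⁻⁵ × 15.9 × (7295)² = 1.118 × 10⁻⁵ × 15.9 × 53,217,025 ≈ 9,460 × g
RCF₂ = 1.118 × 10⁻⁵ × 15.9 × (9490)² = 1.118 × 10⁻⁵ × 15.9 × 90,060,100 ≈ 16,009.3 × g
Increase = 16,009.3 − 9,460 = 6,549.3

6550 x g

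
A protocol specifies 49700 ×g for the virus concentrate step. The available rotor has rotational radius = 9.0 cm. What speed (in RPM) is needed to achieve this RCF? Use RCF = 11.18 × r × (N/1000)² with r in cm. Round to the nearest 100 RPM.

N ≈ 22200 RPM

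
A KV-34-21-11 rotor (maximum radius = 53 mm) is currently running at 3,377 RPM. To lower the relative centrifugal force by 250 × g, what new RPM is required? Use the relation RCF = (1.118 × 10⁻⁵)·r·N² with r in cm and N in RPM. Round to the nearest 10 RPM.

N₂ ≈ 2680 RPM

r = 53 mm = 5.3 cm
Current RCF = 1.118 × 10⁻⁵ × 5.3 × (3377)² = 1.118 × 10⁻⁵ × 5.3 × 11,404,129 ≈ 675.7 × g
Target RCF = 675.7 − 250 = 425.7 × g
N² = 425.7 / (5.9254 × 10⁻⁵) = 7,184,325
N ≈ √7,184,325 ≈ 2,680.4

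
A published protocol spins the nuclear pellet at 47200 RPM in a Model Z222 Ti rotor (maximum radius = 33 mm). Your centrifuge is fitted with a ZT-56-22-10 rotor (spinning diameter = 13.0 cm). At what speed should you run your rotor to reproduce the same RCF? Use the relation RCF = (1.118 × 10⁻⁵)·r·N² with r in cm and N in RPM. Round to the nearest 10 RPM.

≈ 33630 RPM

Original rotor: r = 33 mm = 3.3 cm
RCF_original = 1.118 × 10⁻⁵ × 3.3 × (47200)² = 1.118 × 10⁻⁵ × 3.3 × 2,227,840,000 ≈ 82,193.9 × g
Your rotor: r = 13.0 / 2 = 6.5 cm
82,193.9 = 1.118 × 10⁻⁵ × 6.5 × N²
N² = 82,193.9 / (7.267 × 10⁻⁵) = 1,131,056,832
N ≈ √1,131,056,832 ≈ 33,631.2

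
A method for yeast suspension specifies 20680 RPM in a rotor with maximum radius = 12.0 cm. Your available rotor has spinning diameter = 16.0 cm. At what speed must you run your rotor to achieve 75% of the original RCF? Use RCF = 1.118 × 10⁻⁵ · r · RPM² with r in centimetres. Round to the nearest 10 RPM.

≈ 21930 RPM

RCF_original = 1.118 × 10⁻⁵ × 12 × (20680)² = 1.118 × 10⁻⁵ × 12 × 427,662,400 ≈ 57,375.2 × g
Target RCF = 0.75 × 57,375.2 ≈ 43,031.4 × g
Your rotor: r = 16.0 / 2 = 8 cm
43,031.4 = 1.118 × 10⁻⁵ × 8 × N²
N² = 43,031.4 / (8.944 × 10⁻⁵) = 481,120,304
N ≈ √481,120,304 ≈ 21,934.5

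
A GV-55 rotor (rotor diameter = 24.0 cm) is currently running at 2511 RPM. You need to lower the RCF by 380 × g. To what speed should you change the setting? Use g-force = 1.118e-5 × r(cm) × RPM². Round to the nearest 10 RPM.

r = 24.0 / 2 = 12 cm
Current RCF = 1.118 × 10⁻⁵ × 12 × (2511)² = 1.118 × 10⁻⁵ × 12 × 6,305,121 ≈ 845.9 × g
Target RCF = 845.9 − 380 = 465.9 × g
N² = 465.9 / (13.416 × 10⁻⁵) = 3,472,719
N ≈ √3,472,719 ≈ 1,863.5

1860 RPM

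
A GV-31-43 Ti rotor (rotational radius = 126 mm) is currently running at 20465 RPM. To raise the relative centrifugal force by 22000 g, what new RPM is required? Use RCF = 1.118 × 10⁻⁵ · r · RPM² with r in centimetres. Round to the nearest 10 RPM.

23980 RPM

r = 126 mm = 12.6 cm
Current RCF = 1.118 × 10⁻⁵ × 12.6 × (20465)² = 1.118 × 10⁻⁵ × 12.6 × 418,816,225 ≈ 58,997.8 × g
Target RCF = 58,997.8 + 22,000 = 80,997.8 × g
N² = 80,997.8 / (14.0868 × 10⁻⁵) = 574,990,772
N ≈ √574,990,772 ≈ 23,979.0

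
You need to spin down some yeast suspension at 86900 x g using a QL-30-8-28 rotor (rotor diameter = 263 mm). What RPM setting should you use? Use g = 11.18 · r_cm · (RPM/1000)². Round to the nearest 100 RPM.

≈ 24300 RPM

r = 263 mm / 2 = 131.5 mm = 13.15 cm
86,900 = 11.18 × 13.15 × (N/1000)²
(N/1000)² = 86,900 / 147.017 = 591.0881
N = 1000 × √591.0881 ≈ 24,312.3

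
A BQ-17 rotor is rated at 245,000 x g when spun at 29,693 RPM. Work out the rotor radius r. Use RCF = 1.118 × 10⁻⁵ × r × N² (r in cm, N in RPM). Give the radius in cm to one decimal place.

245000 = 1.118 × 10⁻⁵ × r × (29693)²
r = 245000 / (1.118 × 10⁻⁵ × 881,674,249) = 245000 / 9857.118 ≈ 24.855 cm

r ≈ 24.9 cm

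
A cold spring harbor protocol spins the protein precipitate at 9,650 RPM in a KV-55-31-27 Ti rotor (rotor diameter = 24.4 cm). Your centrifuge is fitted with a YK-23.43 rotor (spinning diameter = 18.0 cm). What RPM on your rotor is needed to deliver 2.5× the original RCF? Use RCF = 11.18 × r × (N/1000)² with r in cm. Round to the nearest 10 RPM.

17760 RPM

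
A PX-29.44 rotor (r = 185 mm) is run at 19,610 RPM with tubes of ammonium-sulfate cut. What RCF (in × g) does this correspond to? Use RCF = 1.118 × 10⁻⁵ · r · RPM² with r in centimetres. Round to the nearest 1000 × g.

r = 185 mm = 18.5 cm
RCF = 1.118 × 10⁻⁵ × 18.5 × (19610)² = 1.118 × 10⁻⁵ × 18.5 × 384,552,100 ≈ 79,536.9 × g

≈ 80000 × g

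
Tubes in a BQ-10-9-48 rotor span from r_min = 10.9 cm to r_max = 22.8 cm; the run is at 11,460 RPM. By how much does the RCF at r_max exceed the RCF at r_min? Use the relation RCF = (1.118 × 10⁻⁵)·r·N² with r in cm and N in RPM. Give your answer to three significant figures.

ΔRCF = 1.118 × 10⁻⁵ × (r_max − r_min) × N² = 1.118 × 10⁻⁵ × 11.9 × 131,331,600 ≈ 17,472.6

17500 g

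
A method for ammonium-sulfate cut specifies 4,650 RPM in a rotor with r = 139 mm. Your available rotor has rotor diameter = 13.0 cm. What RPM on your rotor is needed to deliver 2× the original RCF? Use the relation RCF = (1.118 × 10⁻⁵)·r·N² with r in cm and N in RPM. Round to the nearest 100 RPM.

Original rotor: r = 139 mm = 13.9 cm
RCF_original = 1.118 × 10⁻⁵ × 13.9 × (4650)² = 1.118 × 10⁻⁵ × 13.9 × 21,622,500 ≈ 3,360.2 × g
Target RCF = 2 × 3,360.2 ≈ 6,720.4 × g
Your rotor: r = 13.0 / 2 = 6.5 cm
6,720.4 = 1.118 × 10⁻⁵ × 6.5 × N²
N² = 6,720.4 / (7.267 × 10⁻⁵) = 92,478,327
N ≈ √92,478,327 ≈ 9,616.6

9600 RPM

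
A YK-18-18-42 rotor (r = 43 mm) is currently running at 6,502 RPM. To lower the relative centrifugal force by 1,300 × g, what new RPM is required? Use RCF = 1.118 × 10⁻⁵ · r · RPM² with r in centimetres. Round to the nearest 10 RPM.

r = 43 mm = 4.3 cm
Current RCF = 1.118 × 10⁻⁵ × 4.3 × (6502)² = 1.118 × 10⁻⁵ × 4.3 × 42,276,004 ≈ 2,032.4 × g
Target RCF = 2,032.4 − 1,300 = 732.4 × g
N² = 732.4 / (4.8074 × 10⁻⁵) = 15,234,846
N ≈ √15,234,846 ≈ 3,903.2

N₂ ≈ 3900 RPM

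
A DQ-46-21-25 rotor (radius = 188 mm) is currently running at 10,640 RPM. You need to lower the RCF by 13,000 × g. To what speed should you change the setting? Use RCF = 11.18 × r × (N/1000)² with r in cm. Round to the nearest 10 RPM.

7170 RPM

r = 188 mm = 18.8 cm
Current RCF = 11.18 × 18.8 × (10.64)² = 11.18 × 18.8 × 113.2096 ≈ 23,794.8 × g
Target RCF = 23,794.8 − 13,000 = 10,794.8 × g
(N/1000)² = 10,794.8 / 210.184 = 51.35881
N = 1000 × √51.35881 ≈ 7,166.5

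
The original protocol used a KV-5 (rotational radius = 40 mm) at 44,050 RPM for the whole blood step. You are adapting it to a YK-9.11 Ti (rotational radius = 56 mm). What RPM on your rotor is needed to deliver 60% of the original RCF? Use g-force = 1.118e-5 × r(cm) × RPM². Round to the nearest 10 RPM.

Original rotor: r = 40 mm = 4.0 cm
RCF_original = 1.118 × 10⁻⁵ × 4 × (44050)² = 1.118 × 10⁻⁵ × 4 × 1,940,402,500 ≈ 86,774.8 × g
Target RCF = 0.6 × 86,774.8 ≈ 52,064.9 × g
Your rotor: r = 56 mm = 5.6 cm
52,064.9 = 1.118 × 10⁻⁵ × 5.6 × N²
N² = 52,064.9 / (6.2608 × 10⁻⁵) = 831,601,393
N ≈ √831,601,393 ≈ 28,837.5

≈ 28840 RPM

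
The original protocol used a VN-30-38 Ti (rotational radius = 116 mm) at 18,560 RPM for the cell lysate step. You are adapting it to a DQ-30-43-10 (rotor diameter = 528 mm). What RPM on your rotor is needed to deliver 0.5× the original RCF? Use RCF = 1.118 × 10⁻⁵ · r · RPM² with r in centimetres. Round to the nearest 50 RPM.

≈ 8700 RPM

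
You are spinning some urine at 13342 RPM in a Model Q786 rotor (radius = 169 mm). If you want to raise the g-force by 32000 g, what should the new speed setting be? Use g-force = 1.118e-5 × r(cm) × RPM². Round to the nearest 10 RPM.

18640 RPM

r = 169 mm = 16.9 cm
Current RCF = 1.118 × 10⁻⁵ × 16.9 × (13342)² = 1.118 × 10⁻⁵ × 16.9 × 178,008,964 ≈ 33,633.4 × g
Target RCF = 33,633.4 + 32,000 = 65,633.4 × g
N² = 65,633.4 / (18.8942 × 10⁻⁵) = 347,373,268
N ≈ √347,373,268 ≈ 18,638.0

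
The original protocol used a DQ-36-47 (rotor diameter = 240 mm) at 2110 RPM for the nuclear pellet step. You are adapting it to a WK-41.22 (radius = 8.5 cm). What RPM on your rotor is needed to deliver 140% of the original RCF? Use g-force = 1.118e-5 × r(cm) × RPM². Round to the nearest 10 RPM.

Original rotor: r = 240 mm / 2 = 120 mm = 12 cm
RCF_original = 1.118 × 10⁻⁵ × 12 × (2110)² = 1.118 × 10⁻⁵ × 12 × 4,452,100 ≈ 597.3 × g
Target RCF = 1.4 × 597.3 ≈ 836.2 × g
836.2 = 1.118 × 10⁻⁵ × 8.5 × N²
N² = 836.2 / (9.503 × 10⁻⁵) = 8,799,327
N ≈ √8,799,327 ≈ 2,966.4

≈ 2970 RPM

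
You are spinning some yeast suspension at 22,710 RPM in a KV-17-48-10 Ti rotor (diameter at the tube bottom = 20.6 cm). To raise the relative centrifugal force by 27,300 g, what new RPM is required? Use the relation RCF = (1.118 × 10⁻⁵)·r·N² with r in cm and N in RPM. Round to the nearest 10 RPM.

N₂ ≈ 27440 RPM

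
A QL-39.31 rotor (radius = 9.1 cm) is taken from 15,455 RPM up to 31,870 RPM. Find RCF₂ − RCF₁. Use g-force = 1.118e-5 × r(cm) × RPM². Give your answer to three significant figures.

79000 g

RCF₁ = 1.118 × 10⁻⁵ × 9.1 × (15455)² = 1.118 × 10⁻⁵ × 9.1 × 238,857,025 ≈ 24,300.8 × g
RCF₂ = 1.118 × 10⁻⁵ × 9.1 × (31870)² = 1.118 × 10⁻⁵ × 9.1 × 1,015,696,900 ≈ 103,335 × g
Increase = 103,335 − 24,300.8 = 79,034.2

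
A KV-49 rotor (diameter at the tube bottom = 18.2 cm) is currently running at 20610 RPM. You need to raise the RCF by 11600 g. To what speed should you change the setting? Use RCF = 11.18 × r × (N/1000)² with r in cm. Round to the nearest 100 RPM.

r = 18.2 / 2 = 9.1 cm
Current RCF = 11.18 × 9.1 × (20.61)² = 11.18 × 9.1 × 424.7721 ≈ 43,215.5 × g
Target RCF = 43,215.5 + 11,600 = 54,815.5 × g
(N/1000)² = 54,815.5 / 101.738 = 538.7908
N = 1000 × √538.7908 ≈ 23,211.9

≈ 23200 RPM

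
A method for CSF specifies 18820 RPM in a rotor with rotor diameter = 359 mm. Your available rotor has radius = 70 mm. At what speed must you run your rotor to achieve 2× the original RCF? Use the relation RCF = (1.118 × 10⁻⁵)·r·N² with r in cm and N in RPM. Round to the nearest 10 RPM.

≈ 42620 RPM

Original rotor: r = 359 mm / 2 = 179.5 mm = 17.95 cm
RCF_original = 1.118 × 10⁻⁵ × 17.95 × (18820)² = 1.118 × 10⁻⁵ × 17.95 × 354,192,400 ≈ 71,079.7 × g
Target RCF = 2 × 71,079.7 ≈ 142,159.4 × g
Your rotor: r = 70 mm = 7.0 cm
142,159.4 = 1.118 × 10⁻⁵ × 7 × N²
N² = 142,159.4 / (7.826 × 10⁻⁵) = 1,816,501,406
N ≈ √1,816,501,406 ≈ 42,620.4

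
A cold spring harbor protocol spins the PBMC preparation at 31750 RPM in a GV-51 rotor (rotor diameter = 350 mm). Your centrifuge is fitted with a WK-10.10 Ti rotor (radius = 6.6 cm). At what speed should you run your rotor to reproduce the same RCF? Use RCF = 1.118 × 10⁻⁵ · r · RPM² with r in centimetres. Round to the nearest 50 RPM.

51700 RPM

Original rotor: r = 350 mm / 2 = 175 mm = 17.5 cm
RCF = 1.118 × 10⁻⁵ × r × N²
RCF_original = 1.118 × 10⁻⁵ × 17.5 × (31750)² = 1.118 × 10⁻⁵ × 17.5 × 1,008,062,500 ≈ 197,227.4 × g
197,227.4 = 1.118 × 10⁻⁵ × 6.6 × N²
N² = 197,227.4 / (7.3788 × 10⁻⁵) = 2,672,892,611
N ≈ √2,672,892,611 ≈ 51,700.0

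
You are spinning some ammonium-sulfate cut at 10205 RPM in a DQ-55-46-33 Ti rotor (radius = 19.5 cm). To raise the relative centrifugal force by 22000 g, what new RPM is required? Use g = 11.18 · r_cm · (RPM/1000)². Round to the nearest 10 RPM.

14320 RPM

Current RCF = 11.18 × 19.5 × (10.205)² = 11.18 × 19.5 × 104.142025 ≈ 22,704 × g
Target RCF = 22,704 + 22,000 = 44,704 × g
(N/1000)² = 44,704 / 218.01 = 205.0548
N = 1000 × √205.0548 ≈ 14,319.7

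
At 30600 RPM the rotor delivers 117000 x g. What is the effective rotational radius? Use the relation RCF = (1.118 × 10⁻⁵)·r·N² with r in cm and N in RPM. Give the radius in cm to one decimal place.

11.2 cm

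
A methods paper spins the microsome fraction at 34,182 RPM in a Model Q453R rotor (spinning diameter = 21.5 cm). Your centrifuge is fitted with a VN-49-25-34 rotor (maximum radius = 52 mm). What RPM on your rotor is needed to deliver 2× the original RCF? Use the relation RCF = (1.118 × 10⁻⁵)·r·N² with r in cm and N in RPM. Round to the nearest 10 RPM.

69500 RPM

Original rotor: r = 21.5 / 2 = 10.75 cm
RCF_original = 1.118 × 10⁻⁵ × 10.75 × (34182)² = 1.118 × 10⁻⁵ × 10.75 × 1,168,409,124 ≈ 140,425.3 × g
Target RCF = 2 × 140,425.3 ≈ 280,850.6 × g
Your rotor: r = 52 mm = 5.2 cm
280,850.6 = 1.118 × 10⁻⁵ × 5.2 × N²
N² = 280,850.6 / (5.8136 × 10⁻⁵) = 4,830,924,040
N ≈ √4,830,924,040 ≈ 69,504.8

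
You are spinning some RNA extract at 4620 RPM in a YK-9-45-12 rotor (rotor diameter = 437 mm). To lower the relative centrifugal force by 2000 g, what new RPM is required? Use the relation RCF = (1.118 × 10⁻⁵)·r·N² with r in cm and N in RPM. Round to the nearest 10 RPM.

N₂ ≈ 3630 RPM

r = 437 mm / 2 = 218.5 mm = 21.85 cm
Current RCF = 1.118 × 10⁻⁵ × 21.85 × (4620)² = 1.118 × 10⁻⁵ × 21.85 × 21,344,400 ≈ 5,214.1 × g
Target RCF = 5,214.1 − 2,000 = 3,214.1 × g
N² = 3,214.1 / (24.4283 × 10⁻⁵) = 13,157,281
N ≈ √13,157,281 ≈ 3,627.3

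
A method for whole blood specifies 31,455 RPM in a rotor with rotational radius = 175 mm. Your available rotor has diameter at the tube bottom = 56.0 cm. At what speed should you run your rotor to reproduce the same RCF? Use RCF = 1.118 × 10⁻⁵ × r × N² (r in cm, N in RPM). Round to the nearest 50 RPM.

24850 RPM

Original rotor: r = 175 mm = 17.5 cm
RCF_original = 1.118 × 10⁻⁵ × 17.5 × (31455)² = 1.118 × 10⁻⁵ × 17.5 × 989,417,025 ≈ 193,579.4 × g
Your rotor: r = 56.0 / 2 = 28 cm
193,579.4 = 1.118 × 10⁻⁵ × 28 × N²
N² = 193,579.4 / (31.304 × 10⁻⁵) = 618,385,510
N ≈ √618,385,510 ≈ 24,867.4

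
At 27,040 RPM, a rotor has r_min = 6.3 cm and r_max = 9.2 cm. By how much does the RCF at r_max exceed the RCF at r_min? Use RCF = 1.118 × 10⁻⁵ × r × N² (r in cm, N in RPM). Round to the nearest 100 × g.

≈ 23700 g

ΔRCF = 1.118 × 10⁻⁵ × (r_max − r_min) × N² = 1.118 × 10⁻⁵ × 2.9 × 731,161,600 ≈ 23,705.7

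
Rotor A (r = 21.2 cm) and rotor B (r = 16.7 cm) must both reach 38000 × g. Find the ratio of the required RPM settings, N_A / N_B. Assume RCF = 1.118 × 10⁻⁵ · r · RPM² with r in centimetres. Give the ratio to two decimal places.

0.89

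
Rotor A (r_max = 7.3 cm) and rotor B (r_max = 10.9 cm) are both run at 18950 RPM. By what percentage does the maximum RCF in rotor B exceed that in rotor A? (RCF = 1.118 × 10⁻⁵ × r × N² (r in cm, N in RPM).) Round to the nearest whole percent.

At equal RPM, RCF scales linearly with r: ratio = 10.9 / 7.3 = 1.4932.
So rotor B delivers 49.3% more g-force.

49%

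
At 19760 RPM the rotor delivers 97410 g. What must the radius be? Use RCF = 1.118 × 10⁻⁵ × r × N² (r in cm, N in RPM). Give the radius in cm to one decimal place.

97410 = 1.118 × 10⁻⁵ × r × (19760)²
r = 97410 / (1.118 × 10⁻⁵ × 390,457,600) = 97410 / 4365.316 ≈ 22.315 cm

r ≈ 22.3 cm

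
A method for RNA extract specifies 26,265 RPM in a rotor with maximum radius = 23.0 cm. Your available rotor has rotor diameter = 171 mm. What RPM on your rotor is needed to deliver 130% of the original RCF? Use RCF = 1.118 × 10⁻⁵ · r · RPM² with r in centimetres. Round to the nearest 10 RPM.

49120 RPM

RCF_original = 1.118 × 10⁻⁵ × 23 × (26265)² = 1.118 × 10⁻⁵ × 23 × 689,850,225 ≈ 177,388.1 × g
Target RCF = 1.3 × 177,388.1 ≈ 230,604.5 × g
Your rotor: r = 171 mm / 2 = 85.5 mm = 8.55 cm
230,604.5 = 1.118 × 10⁻⁵ × 8.55 × N²
N² = 230,604.5 / (9.5589 × 10⁻⁵) = 2,412,458,546
N ≈ √2,412,458,546 ≈ 49,116.8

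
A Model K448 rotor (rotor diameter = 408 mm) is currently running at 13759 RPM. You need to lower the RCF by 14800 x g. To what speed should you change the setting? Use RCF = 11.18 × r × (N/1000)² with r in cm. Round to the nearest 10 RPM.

11150 RPM

r = 408 mm / 2 = 204 mm = 20.4 cm
Current RCF = 11.18 × 20.4 × (13.759)² = 11.18 × 20.4 × 189.310081 ≈ 43,176.3 × g
Target RCF = 43,176.3 − 14,800 = 28,376.3 × g
(N/1000)² = 28,376.3 / 228.072 = 124.4182
N = 1000 × √124.4182 ≈ 11,154.3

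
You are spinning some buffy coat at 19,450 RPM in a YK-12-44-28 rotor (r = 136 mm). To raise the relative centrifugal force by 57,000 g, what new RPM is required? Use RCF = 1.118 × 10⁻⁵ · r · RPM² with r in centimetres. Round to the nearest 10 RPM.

r = 136 mm = 13.6 cm
Current RCF = 1.118 × 10⁻⁵ × 13.6 × (19450)² = 1.118 × 10⁻⁵ × 13.6 × 378,302,500 ≈ 57,520.1 × g
Target RCF = 57,520.1 + 57,000 = 114,520.1 × g
N² = 114,520.1 / (15.2048 × 10⁻⁵) = 753,183,863
N ≈ √753,183,863 ≈ 27,444.2

27440 RPM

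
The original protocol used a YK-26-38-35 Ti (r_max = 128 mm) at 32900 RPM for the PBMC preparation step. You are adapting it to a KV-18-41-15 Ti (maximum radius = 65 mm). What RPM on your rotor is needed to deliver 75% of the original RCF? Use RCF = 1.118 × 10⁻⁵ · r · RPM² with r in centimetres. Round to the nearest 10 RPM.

≈ 39980 RPM

Original rotor: r = 128 mm = 12.8 cm
RCF_original = 1.118 × 10⁻⁵ × 12.8 × (32900)² = 1.118 × 10⁻⁵ × 12.8 × 1,082,410,000 ≈ 154,897.2 × g
Target RCF = 0.75 × 154,897.2 ≈ 116,172.9 × g
Your rotor: r = 65 mm = 6.5 cm
116,172.9 = 1.118 × 10⁻⁵ × 6.5 × N²
N² = 116,172.9 / (7.267 × 10⁻⁵) = 1,598,636,301
N ≈ √1,598,636,301 ≈ 39,983.0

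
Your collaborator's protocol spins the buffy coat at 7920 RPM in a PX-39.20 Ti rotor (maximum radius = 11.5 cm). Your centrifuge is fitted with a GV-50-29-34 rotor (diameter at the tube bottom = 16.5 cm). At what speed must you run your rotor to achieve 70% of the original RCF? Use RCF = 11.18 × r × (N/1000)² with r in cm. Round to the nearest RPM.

RCF = 11.18 × r × (N/1000)²
RCF_original = 11.18 × 11.5 × (7.92)² = 11.18 × 11.5 × 62.7264 ≈ 8,064.7 × g
Target RCF = 0.7 × 8,064.7 ≈ 5,645.3 × g
Your rotor: r = 16.5 / 2 = 8.25 cm
5,645.3 = 11.18 × 8.25 × (N/1000)²
(N/1000)² = 5,645.3 / 92.235 = 61.20562
N = 1000 × √61.20562 ≈ 7,823.4

≈ 7823 RPM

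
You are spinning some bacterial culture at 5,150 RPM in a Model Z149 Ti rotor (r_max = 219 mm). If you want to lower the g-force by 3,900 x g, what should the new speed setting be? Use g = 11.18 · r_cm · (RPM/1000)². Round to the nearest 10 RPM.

3250 RPM

r = 219 mm = 21.9 cm
Current RCF = 11.18 × 21.9 × (5.15)² = 11.18 × 21.9 × 26.5225 ≈ 6,493.8 × g
Target RCF = 6,493.8 − 3,900 = 2,593.8 × g
(N/1000)² = 2,593.8 / 244.842 = 10.59377
N = 1000 × √10.59377 ≈ 3,254.8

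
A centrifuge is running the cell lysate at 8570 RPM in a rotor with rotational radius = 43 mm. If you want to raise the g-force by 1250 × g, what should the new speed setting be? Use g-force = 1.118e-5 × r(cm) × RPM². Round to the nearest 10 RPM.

N₂ ≈ 9970 RPM

r = 43 mm = 4.3 cm
Current RCF = 1.118 × 10⁻⁵ × 4.3 × (8570)² = 1.118 × 10⁻⁵ × 4.3 × 73,444,900 ≈ 3,530.8 × g
Target RCF = 3,530.8 + 1,250 = 4,780.8 × g
N² = 4,780.8 / (4.8074 × 10⁻⁵) = 99,446,686
N ≈ √99,446,686 ≈ 9,972.3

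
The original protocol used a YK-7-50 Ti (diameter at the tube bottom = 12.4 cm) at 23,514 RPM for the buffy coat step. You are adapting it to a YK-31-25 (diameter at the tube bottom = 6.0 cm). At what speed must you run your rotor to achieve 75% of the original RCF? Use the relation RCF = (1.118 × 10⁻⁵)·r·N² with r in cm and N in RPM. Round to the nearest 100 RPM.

Original rotor: r = 12.4 / 2 = 6.2 cm
RCF_original = 1.118 × 10⁻⁵ × 6.2 × (23514)² = 1.118 × 10⁻⁵ × 6.2 × 552,908,196 ≈ 38,325.4 × g
Target RCF = 0.75 × 38,325.4 ≈ 28,744.1 × g
Your rotor: r = 6.0 / 2 = 3 cm
28,744.1 = 1.118 × 10⁻⁵ × 3 × N²
N² = 28,744.1 / (3.354 × 10⁻⁵) = 857,009,541
N ≈ √857,009,541 ≈ 29,274.7

29300 RPM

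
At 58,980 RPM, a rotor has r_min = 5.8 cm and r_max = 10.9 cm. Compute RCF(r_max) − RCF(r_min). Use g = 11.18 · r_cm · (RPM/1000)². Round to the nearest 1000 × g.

ΔRCF ≈ 198000 ×g

RCF_max = 11.18 × 10.9 × (58.98)² = 11.18 × 10.9 × 3,478.6404 ≈ 423,914.1 × g
RCF_min = 11.18 × 5.8 × (58.98)² = 11.18 × 5.8 × 3,478.6404 ≈ 225,569 × g
ΔRCF = 423,914.1 − 225,569 = 198,345.1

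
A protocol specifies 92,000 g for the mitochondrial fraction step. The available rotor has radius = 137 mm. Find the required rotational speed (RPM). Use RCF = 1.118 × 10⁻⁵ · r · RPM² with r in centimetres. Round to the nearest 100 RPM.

r = 137 mm = 13.7 cm
92,000 = 1.118 × 10⁻⁵ × 13.7 × N²
N² = 92,000 / (15.3166 × 10⁻⁵) = 600,655,498
N ≈ √600,655,498 ≈ 24,508.3

≈ 24500 RPM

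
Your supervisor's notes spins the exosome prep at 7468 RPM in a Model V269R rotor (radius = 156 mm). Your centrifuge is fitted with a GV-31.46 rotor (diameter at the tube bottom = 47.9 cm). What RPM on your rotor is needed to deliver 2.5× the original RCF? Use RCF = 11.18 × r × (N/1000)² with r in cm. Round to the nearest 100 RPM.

Original rotor: r = 156 mm = 15.6 cm
RCF_original = 11.18 × 15.6 × (7.468)² = 11.18 × 15.6 × 55.771024 ≈ 9,726.9 × g
Target RCF = 2.5 × 9,726.9 ≈ 24,317.2 × g
Your rotor: r = 47.9 / 2 = 23.95 cm
24,317.2 = 11.18 × 23.95 × (N/1000)²
(N/1000)² = 24,317.2 / 267.761 = 90.81681
N = 1000 × √90.81681 ≈ 9,529.8

9500 RPM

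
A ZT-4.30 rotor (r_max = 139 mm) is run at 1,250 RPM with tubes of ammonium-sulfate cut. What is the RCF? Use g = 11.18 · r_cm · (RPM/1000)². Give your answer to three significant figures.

r = 139 mm = 13.9 cm
RCF = 11.18 × r × (N/1000)²
RCF = 11.18 × 13.9 × (1.25)² = 11.18 × 13.9 × 1.5625 ≈ 242.8 × g

≈ 243 x g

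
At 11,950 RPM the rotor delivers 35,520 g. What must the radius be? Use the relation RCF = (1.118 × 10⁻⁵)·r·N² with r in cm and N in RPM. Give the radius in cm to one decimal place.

RCF = 1.118 × 10⁻⁵ × r × N²
35520 = 1.118 × 10⁻⁵ × r × (11950)²
r = 35520 / (1.118 × 10⁻⁵ × 142,802,500) = 35520 / 1596.532 ≈ 22.248 cm

r ≈ 22.2 cm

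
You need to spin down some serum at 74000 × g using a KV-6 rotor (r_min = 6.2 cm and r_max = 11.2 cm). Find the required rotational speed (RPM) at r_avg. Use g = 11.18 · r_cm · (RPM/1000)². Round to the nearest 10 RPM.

≈ 27580 RPM

r_avg = (6.2 + 11.2) / 2 = 8.7 cm
RCF = 11.18 × r × (N/1000)²
74,000 = 11.18 × 8.7 × (N/1000)²
(N/1000)² = 74,000 / 97.266 = 760.8003
N = 1000 × √760.8003 ≈ 27,582.6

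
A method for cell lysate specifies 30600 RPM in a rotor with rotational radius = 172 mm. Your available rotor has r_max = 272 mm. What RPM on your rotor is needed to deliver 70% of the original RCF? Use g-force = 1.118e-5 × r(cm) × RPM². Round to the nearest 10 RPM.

20360 RPM

Original rotor: r = 172 mm = 17.2 cm
RCF_original = 1.118 × 10⁻⁵ × 17.2 × (30600)² = 1.118 × 10⁻⁵ × 17.2 × 936,360,000 ≈ 180,058.3 × g
Target RCF = 0.7 × 180,058.3 ≈ 126,040.8 × g
Your rotor: r = 272 mm = 27.2 cm
126,040.8 = 1.118 × 10⁻⁵ × 27.2 × N²
N² = 126,040.8 / (30.4096 × 10⁻⁵) = 414,477,007
N ≈ √414,477,007 ≈ 20,358.7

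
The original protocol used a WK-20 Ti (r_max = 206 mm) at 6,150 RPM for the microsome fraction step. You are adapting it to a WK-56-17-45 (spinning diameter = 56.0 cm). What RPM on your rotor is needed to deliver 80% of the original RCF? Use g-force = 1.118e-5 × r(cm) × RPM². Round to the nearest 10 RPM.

4720 RPM

Original rotor: r = 206 mm = 20.6 cm
RCF_original = 1.118 × 10⁻⁵ × 20.6 × (6150)² = 1.118 × 10⁻⁵ × 20.6 × 37,822,500 ≈ 8,710.8 × g
Target RCF = 0.8 × 8,710.8 ≈ 6,968.6 × g
Your rotor: r = 56.0 / 2 = 28 cm
6,968.6 = 1.118 × 10⁻⁵ × 28 × N²
N² = 6,968.6 / (31.304 × 10⁻⁵) = 22,261,053
N ≈ √22,261,053 ≈ 4,718.2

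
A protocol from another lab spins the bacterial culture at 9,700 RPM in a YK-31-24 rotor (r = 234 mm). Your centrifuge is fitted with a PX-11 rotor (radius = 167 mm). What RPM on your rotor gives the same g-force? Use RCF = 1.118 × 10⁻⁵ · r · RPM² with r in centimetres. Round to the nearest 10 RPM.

≈ 11480 RPM

Original rotor: r = 234 mm = 23.4 cm
RCF = 1.118 × 10⁻⁵ × r × N²
RCF_original = 1.118 × 10⁻⁵ × 23.4 × (9700)² = 1.118 × 10⁻⁵ × 23.4 × 94,090,000 ≈ 24,615.1 × g
Your rotor: r = 167 mm = 16.7 cm
24,615.1 = 1.118 × 10⁻⁵ × 16.7 × N²
N² = 24,615.1 / (18.6706 × 10⁻⁵) = 131,838,827
N ≈ √131,838,827 ≈ 11,482.1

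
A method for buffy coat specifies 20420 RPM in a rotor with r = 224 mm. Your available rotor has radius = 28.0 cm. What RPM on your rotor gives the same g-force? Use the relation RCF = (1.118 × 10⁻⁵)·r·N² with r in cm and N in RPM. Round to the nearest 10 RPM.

18260 RPM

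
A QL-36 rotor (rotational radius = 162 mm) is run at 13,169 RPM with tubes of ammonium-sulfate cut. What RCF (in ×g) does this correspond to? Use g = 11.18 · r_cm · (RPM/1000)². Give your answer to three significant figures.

r = 162 mm = 16.2 cm
RCF = 11.18 × 16.2 × (13.169)² = 11.18 × 16.2 × 173.422561 ≈ 31,409.6 × g

RCF ≈ 31400 ×g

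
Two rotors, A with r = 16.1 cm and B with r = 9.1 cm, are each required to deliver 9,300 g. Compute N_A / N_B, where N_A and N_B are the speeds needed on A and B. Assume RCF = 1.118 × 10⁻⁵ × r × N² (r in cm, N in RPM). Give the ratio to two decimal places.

0.75

At fixed RCF, N ∝ 1/√r, so N_A/N_B = √(r_B/r_A) = √(9.1/16.1) = √0.565217 = 0.7518.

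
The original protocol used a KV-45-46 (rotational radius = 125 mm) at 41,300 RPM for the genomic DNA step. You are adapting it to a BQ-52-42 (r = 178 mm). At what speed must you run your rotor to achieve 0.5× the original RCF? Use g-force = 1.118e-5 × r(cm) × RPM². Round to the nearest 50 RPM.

Original rotor: r = 125 mm = 12.5 cm
RCF_original = 1.118 × 10⁻⁵ × 12.5 × (41300)² = 1.118 × 10⁻⁵ × 12.5 × 1,705,690,000 ≈ 238,370.2 × g
Target RCF = 0.5 × 238,370.2 ≈ 119,185.1 × g
Your rotor: r = 178 mm = 17.8 cm
119,185.1 = 1.118 × 10⁻⁵ × 17.8 × N²
N² = 119,185.1 / (19.9004 × 10⁻⁵) = 598,908,062
N ≈ √598,908,062 ≈ 24,472.6

≈ 24450 RPM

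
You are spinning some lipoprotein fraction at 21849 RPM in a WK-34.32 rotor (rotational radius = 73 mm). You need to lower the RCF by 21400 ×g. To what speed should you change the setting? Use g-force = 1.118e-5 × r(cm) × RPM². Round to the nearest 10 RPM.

≈ 14670 RPM

r = 73 mm = 7.3 cm
Current RCF = 1.118 × 10⁻⁵ × 7.3 × (21849)² = 1.118 × 10⁻⁵ × 7.3 × 477,378,801 ≈ 38,960.8 × g
Target RCF = 38,960.8 − 21,400 = 17,560.8 × g
N² = 17,560.8 / (8.1614 × 10⁻⁵) = 215,168,966
N ≈ √215,168,966 ≈ 14,668.6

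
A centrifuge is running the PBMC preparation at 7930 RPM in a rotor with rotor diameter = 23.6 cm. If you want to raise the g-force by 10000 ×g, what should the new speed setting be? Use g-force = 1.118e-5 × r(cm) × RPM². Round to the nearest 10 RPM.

N₂ ≈ 11780 RPM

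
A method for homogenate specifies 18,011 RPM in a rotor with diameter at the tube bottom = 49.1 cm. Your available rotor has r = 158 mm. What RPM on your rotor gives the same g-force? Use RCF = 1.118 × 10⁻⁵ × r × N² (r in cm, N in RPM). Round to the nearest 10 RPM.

Original rotor: r = 49.1 / 2 = 24.55 cm
RCF_original = 1.118 × 10⁻⁵ × 24.55 × (18011)² = 1.118 × 10⁻⁵ × 24.55 × 324,396,121 ≈ 89,036.7 × g
Your rotor: r = 158 mm = 15.8 cm
89,036.7 = 1.118 × 10⁻⁵ × 15.8 × N²
N² = 89,036.7 / (17.6644 × 10⁻⁵) = 504,045,991
N ≈ √504,045,991 ≈ 22,451.0

≈ 22450 RPM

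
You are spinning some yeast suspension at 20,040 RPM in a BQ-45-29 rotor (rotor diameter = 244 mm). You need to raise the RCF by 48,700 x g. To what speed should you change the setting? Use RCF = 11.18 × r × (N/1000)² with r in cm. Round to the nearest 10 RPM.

27540 RPM

r = 244 mm / 2 = 122 mm = 12.2 cm
Current RCF = 11.18 × 12.2 × (20.04)² = 11.18 × 12.2 × 401.6016 ≈ 54,776.9 × g
Target RCF = 54,776.9 + 48,700 = 103,476.9 × g
(N/1000)² = 103,476.9 / 136.396 = 758.6505
N = 1000 × √758.6505 ≈ 27,543.6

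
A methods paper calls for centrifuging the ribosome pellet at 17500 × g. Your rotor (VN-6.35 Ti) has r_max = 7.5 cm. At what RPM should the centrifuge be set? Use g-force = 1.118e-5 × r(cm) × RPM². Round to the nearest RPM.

17,500 = 1.118 × 10⁻⁵ × 7.5 × N²
N² = 17,500 / (8.385 × 10⁻⁵) = 208,706,023
N ≈ √208,706,023 ≈ 14,446.7

N ≈ 14447 RPM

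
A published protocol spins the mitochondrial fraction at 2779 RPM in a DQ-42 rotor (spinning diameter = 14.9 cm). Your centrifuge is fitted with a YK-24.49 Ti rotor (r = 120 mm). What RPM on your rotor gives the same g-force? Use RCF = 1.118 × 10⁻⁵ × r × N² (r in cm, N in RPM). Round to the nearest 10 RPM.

≈ 2190 RPM

Original rotor: r = 14.9 / 2 = 7.45 cm
RCF_original = 1.118 × 10⁻⁵ × 7.45 × (2779)² = 1.118 × 10⁻⁵ × 7.45 × 7,722,841 ≈ 643.2 × g
Your rotor: r = 120 mm = 12.0 cm
643.2 = 1.118 × 10⁻⁵ × 12 × N²
N² = 643.2 / (13.416 × 10⁻⁵) = 4,794,275
N ≈ √4,794,275 ≈ 2,189.6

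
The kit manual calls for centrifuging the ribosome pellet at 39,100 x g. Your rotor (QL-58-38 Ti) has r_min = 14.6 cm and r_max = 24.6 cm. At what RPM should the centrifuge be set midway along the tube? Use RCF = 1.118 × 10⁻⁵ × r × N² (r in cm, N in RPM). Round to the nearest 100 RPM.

13400 RPM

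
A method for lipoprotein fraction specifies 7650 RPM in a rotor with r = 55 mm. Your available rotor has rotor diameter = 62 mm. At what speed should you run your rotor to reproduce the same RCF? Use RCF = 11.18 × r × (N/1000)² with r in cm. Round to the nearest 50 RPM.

Original rotor: r = 55 mm = 5.5 cm
RCF_original = 11.18 × 5.5 × (7.65)² = 11.18 × 5.5 × 58.5225 ≈ 3,598.5 × g
Your rotor: r = 62 mm / 2 = 31 mm = 3.1 cm
3,598.5 = 11.18 × 3.1 × (N/1000)²
(N/1000)² = 3,598.5 / 34.658 = 103.8288
N = 1000 × √103.8288 ≈ 10,189.6

10200 RPM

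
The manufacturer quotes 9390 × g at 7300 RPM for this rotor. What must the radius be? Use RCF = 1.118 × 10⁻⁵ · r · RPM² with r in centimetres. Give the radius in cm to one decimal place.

r ≈ 15.8 cm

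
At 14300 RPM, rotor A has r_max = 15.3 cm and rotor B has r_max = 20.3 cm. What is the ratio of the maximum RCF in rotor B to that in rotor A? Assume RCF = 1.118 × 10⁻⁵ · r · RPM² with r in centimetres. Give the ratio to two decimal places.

At fixed N, RCF ∝ r, so RCF_B/RCF_A = r_B/r_A = 20.3 / 15.3 = 1.3268.

1.33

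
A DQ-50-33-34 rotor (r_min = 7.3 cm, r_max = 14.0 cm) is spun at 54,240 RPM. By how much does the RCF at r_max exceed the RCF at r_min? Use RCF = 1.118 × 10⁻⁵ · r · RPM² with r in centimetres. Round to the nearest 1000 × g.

ΔRCF = 1.118 × 10⁻⁵ × (r_max − r_min) × N² = 1.118 × 10⁻⁵ × 6.7 × 2,941,977,600 ≈ 220,371.8

≈ 220000 ×g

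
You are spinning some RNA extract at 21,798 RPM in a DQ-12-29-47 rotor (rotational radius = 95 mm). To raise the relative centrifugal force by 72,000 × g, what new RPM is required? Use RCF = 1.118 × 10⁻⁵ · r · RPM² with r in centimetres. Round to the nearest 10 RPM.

r = 95 mm = 9.5 cm
Current RCF = 1.118 × 10⁻⁵ × 9.5 × (21798)² = 1.118 × 10⁻⁵ × 9.5 × 475,152,804 ≈ 50,466 × g
Target RCF = 50,466 + 72,000 = 122,466 × g
N² = 122,466 / (10.621 × 10⁻⁵) = 1,153,055,268
N ≈ √1,153,055,268 ≈ 33,956.7

N₂ ≈ 33960 RPM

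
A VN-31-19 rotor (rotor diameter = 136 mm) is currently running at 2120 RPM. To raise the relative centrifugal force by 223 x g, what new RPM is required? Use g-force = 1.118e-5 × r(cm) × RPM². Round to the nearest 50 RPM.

N₂ ≈ 2750 RPM

r = 136 mm / 2 = 68 mm = 6.8 cm
Current RCF = 1.118 × 10⁻⁵ × 6.8 × (2120)² = 1.118 × 10⁻⁵ × 6.8 × 4,494,400 ≈ 341.7 × g
Target RCF = 341.7 + 223 = 564.7 × g
N² = 564.7 / (7.6024 × 10⁻⁵) = 7,427,917
N ≈ √7,427,917 ≈ 2,725.4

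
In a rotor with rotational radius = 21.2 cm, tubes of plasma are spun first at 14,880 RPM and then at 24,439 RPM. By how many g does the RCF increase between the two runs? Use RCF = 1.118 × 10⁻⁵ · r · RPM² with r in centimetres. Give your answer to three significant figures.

RCF₁ = 1.118 × 10⁻⁵ × 21.2 × (14880)² = 1.118 × 10⁻⁵ × 21.2 × 221,414,400 ≈ 52,478.8 × g
RCF₂ = 1.118 × 10⁻⁵ × 21.2 × (24439)² = 1.118 × 10⁻⁵ × 21.2 × 597,264,721 ≈ 141,561.3 × g
Increase = 141,561.3 − 52,478.8 = 89,082.5

89100 g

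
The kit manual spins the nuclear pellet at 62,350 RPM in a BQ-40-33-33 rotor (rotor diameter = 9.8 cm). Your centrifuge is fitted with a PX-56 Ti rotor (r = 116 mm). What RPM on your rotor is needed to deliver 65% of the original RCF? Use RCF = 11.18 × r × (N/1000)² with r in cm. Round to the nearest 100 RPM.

Original rotor: r = 9.8 / 2 = 4.9 cm
RCF_original = 11.18 × 4.9 × (62.35)² = 11.18 × 4.9 × 3,887.5225 ≈ 212,966.3 × g
Target RCF = 0.65 × 212,966.3 ≈ 138,428.1 × g
Your rotor: r = 116 mm = 11.6 cm
138,428.1 = 11.18 × 11.6 × (N/1000)²
(N/1000)² = 138,428.1 / 129.688 = 1067.393
N = 1000 × √1067.393 ≈ 32,671.0

≈ 32700 RPM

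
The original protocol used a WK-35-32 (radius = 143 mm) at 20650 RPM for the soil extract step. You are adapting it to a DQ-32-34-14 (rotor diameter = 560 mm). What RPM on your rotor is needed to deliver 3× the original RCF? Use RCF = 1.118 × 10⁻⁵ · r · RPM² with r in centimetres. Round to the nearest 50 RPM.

25550 RPM

Original rotor: r = 143 mm = 14.3 cm
RCF = 1.118 × 10⁻⁵ × r × N²
RCF_original = 1.118 × 10⁻⁵ × 14.3 × (20650)² = 1.118 × 10⁻⁵ × 14.3 × 426,422,500 ≈ 68,173.9 × g
Target RCF = 3 × 68,173.9 ≈ 204,521.7 × g
Your rotor: r = 560 mm / 2 = 280 mm = 28 cm
204,521.7 = 1.118 × 10⁻⁵ × 28 × N²
N² = 204,521.7 / (31.304 × 10⁻⁵) = 653,340,468
N ≈ √653,340,468 ≈ 25,560.5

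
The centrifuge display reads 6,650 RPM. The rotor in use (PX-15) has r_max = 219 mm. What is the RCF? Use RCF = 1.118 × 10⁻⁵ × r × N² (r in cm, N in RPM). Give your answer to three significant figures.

≈ 10800 ×g

r = 219 mm = 21.9 cm
RCF = 1.118 × 10⁻⁵ × r × N²
RCF = 1.118 × 10⁻⁵ × 21.9 × (6650)² = 1.118 × 10⁻⁵ × 21.9 × 44,222,500 ≈ 10,827.5 × g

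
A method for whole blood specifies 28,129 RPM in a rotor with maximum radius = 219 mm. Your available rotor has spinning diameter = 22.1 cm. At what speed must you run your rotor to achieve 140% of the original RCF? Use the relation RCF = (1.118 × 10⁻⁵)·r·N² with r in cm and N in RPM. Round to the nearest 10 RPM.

Original rotor: r = 219 mm = 21.9 cm
RCF_original = 1.118 × 10⁻⁵ × 21.9 × (28129)² = 1.118 × 10⁻⁵ × 21.9 × 791,240,641 ≈ 193,728.9 × g
Target RCF = 1.4 × 193,728.9 ≈ 271,220.5 × g
Your rotor: r = 22.1 / 2 = 11.05 cm
271,220.5 = 1.118 × 10⁻⁵ × 11.05 × N²
N² = 271,220.5 / (12.3539 × 10⁻⁵) = 2,195,424,117
N ≈ √2,195,424,117 ≈ 46,855.4

≈ 46860 RPM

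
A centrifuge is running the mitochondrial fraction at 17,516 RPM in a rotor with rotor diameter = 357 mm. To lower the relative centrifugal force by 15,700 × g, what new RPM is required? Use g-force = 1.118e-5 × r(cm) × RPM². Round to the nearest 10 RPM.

15100 RPM

r = 357 mm / 2 = 178.5 mm = 17.85 cm
Current RCF = 1.118 × 10⁻⁵ × 17.85 × (17516)² = 1.118 × 10⁻⁵ × 17.85 × 306,810,256 ≈ 61,228 × g
Target RCF = 61,228 − 15,700 = 45,528 × g
N² = 45,528 / (19.9563 × 10⁻⁵) = 228,138,483
N ≈ √228,138,483 ≈ 15,104.3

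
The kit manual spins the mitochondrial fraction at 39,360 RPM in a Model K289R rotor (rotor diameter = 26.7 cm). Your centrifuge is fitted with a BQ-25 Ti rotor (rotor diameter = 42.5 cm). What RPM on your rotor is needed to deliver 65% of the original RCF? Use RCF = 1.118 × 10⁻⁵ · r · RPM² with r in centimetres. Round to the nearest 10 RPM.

25150 RPM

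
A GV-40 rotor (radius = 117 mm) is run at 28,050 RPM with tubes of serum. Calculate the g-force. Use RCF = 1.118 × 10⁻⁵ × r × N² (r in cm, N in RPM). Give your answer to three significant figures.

r = 117 mm = 11.7 cm
RCF = 1.118 × 10⁻⁵ × r × N²
RCF = 1.118 × 10⁻⁵ × 11.7 × (28050)² = 1.118 × 10⁻⁵ × 11.7 × 786,802,500 ≈ 102,918.5 × g

103000 g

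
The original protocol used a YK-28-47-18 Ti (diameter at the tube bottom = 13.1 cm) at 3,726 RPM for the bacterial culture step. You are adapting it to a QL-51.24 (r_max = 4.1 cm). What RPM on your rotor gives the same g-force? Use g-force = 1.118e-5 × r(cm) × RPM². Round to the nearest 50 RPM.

4700 RPM

Original rotor: r = 13.1 / 2 = 6.55 cm
RCF_original = 1.118 × 10⁻⁵ × 6.55 × (3726)² = 1.118 × 10⁻⁵ × 6.55 × 13,883,076 ≈ 1,016.6 × g
1,016.6 = 1.118 × 10⁻⁵ × 4.1 × N²
N² = 1,016.6 / (4.5838 × 10⁻⁵) = 22,178,106
N ≈ √22,178,106 ≈ 4,709.4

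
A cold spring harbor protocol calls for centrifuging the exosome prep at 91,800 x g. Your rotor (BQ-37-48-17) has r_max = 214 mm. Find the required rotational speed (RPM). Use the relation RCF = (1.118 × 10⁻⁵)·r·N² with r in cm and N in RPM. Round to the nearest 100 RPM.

≈ 19600 RPM

r = 214 mm = 21.4 cm
RCF = 1.118 × 10⁻⁵ × r × N²
91,800 = 1.118 × 10⁻⁵ × 21.4 × N²
N² = 91,800 / (23.9252 × 10⁻⁵) = 383,695,852
N ≈ √383,695,852 ≈ 19,588.2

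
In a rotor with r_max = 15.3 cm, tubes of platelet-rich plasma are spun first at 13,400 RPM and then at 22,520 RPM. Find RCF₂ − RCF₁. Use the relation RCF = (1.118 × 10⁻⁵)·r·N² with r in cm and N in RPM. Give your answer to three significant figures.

RCF₁ = 1.118 × 10⁻⁵ × 15.3 × (13400)² = 1.118 × 10⁻⁵ × 15.3 × 179,560,000 ≈ 30,714.5 × g
RCF₂ = 1.118 × 10⁻⁵ × 15.3 × (22520)² = 1.118 × 10⁻⁵ × 15.3 × 507,150,400 ≈ 86,750.1 × g
Increase = 86,750.1 − 30,714.5 = 56,035.6

≈ 56000 ×g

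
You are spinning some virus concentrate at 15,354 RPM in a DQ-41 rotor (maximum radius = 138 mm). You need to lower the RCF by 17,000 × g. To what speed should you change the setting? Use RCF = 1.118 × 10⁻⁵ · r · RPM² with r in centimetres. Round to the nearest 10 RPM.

N₂ ≈ 11210 RPM

r = 138 mm = 13.8 cm
Current RCF = 1.118 × 10⁻⁵ × 13.8 × (15354)² = 1.118 × 10⁻⁵ × 13.8 × 235,745,316 ≈ 36,371.7 × g
Target RCF = 36,371.7 − 17,000 = 19,371.7 × g
N² = 19,371.7 / (15.4284 × 10⁻⁵) = 125,558,710
N ≈ √125,558,710 ≈ 11,205.3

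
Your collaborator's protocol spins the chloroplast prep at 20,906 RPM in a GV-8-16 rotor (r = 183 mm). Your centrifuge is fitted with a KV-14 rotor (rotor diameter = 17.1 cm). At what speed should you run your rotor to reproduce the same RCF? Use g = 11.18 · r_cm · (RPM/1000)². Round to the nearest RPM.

30585 RPM

Original rotor: r = 183 mm = 18.3 cm
RCF_original = 11.18 × 18.3 × (20.906)² = 11.18 × 18.3 × 437.060836 ≈ 89,420 × g
Your rotor: r = 17.1 / 2 = 8.55 cm
89,420 = 11.18 × 8.55 × (N/1000)²
(N/1000)² = 89,420 / 95.589 = 935.4633
N = 1000 × √935.4633 ≈ 30,585.3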